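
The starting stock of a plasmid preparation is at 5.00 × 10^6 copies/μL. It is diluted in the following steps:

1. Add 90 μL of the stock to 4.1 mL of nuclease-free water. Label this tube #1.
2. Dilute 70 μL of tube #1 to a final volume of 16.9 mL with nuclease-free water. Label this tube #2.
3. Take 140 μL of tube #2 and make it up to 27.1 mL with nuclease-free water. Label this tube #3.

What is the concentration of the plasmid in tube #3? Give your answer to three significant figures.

2.30 copies/μL

Step 1: 90 μL + 4.1 mL = 4190 μL total → factor 4190/90 = 46.556
Step 2: 70 μL brought to 16.9 mL → factor 16900/70 = 241.43
Step 3: 140 μL brought to 27.1 mL → factor 27100/140 = 193.57
Overall dilution factor = 46.556 × 241.43 × 193.57 = 2.1757 × 10^6
Final = 5.00 × 10^6 copies/μL / 2.1757 × 10^6 = 2.30 copies/μL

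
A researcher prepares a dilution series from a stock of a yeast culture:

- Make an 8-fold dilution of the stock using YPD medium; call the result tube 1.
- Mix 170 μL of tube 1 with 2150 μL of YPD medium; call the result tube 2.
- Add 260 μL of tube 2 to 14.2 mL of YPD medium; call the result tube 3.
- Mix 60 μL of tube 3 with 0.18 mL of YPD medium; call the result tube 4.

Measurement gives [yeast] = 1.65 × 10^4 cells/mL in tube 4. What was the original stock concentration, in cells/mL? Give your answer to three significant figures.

Step 1: 8-fold → factor 8
Step 2: 170 μL + 2150 μL = 2320 μL total → factor 2320/170 = 13.647
Step 3: 260 μL + 14.2 mL = 14460 μL total → factor 14460/260 = 55.615
Step 4: 60 μL + 0.18 mL = 240 μL total → factor 240/60 = 4
Overall dilution factor = 8 × 13.647 × 55.615 × 4 = 24288
Stock = 1.65 × 10^4 cells/mL × 24288 = 4.01 × 10^8 cells/mL

4.01 × 10^8 cells/mL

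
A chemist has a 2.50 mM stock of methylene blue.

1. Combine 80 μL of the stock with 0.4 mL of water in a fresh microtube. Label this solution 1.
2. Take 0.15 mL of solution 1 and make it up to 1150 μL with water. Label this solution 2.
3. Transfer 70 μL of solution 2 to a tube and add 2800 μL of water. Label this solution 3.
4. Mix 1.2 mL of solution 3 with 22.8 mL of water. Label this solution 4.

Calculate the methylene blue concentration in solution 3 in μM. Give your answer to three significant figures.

Step 1: 80 μL + 0.4 mL = 480 μL total → factor 480/80 = 6
Step 2: 0.15 mL brought to 1150 μL → factor 1.15/0.15 = 7.6667
Step 3: 70 μL + 2800 μL = 2870 μL total → factor 2870/70 = 41
Dilution factor through solution 3 = 6 × 7.6667 × 41 = 1886
[solution 3] = 2.50 mM / 1886 = 0.001326 mM = 1.33 μM

1.33 μM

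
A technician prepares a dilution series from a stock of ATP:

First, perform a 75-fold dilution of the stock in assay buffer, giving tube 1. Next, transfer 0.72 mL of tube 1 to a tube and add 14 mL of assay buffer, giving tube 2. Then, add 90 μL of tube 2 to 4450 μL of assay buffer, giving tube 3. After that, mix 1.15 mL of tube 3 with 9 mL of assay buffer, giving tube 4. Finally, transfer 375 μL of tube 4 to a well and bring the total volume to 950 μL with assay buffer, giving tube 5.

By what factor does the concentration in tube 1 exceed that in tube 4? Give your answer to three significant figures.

9.10 × 10^3

Step 1: 75-fold → factor 75
Step 2: 0.72 mL + 14 mL = 14.72 mL total → factor 14.72/0.72 = 20.444
Step 3: 90 μL + 4450 μL = 4540 μL total → factor 4540/90 = 50.444
Step 4: 1.15 mL + 9 mL = 10.15 mL total → factor 10.15/1.15 = 8.8261
Dilution factor to tube 1 = 75; to tube 4 = 6.8268 × 10^5
[tube 1]/[tube 4] = (factor to tube 4)/(factor to tube 1) = 6.8268 × 10^5/75 = 9.10 × 10^3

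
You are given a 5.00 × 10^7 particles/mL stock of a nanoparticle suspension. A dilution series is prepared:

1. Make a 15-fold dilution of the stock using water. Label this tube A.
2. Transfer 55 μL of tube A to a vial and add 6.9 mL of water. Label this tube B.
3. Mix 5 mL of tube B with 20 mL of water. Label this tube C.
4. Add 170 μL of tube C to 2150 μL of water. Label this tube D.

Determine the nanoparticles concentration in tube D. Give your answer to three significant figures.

Step 1: 15-fold → factor 15
Step 2: 55 μL + 6.9 mL = 6955 μL total → factor 6955/55 = 126.45
Step 3: 5 mL + 20 mL = 25 mL total → factor 25/5 = 5
Step 4: 170 μL + 2150 μL = 2320 μL total → factor 2320/170 = 13.647
Overall dilution factor = 15 × 126.45 × 5 × 13.647 = 1.2943 × 10^5
Final = 5.00 × 10^7 particles/mL / 1.2943 × 10^5 = 386 particles/mL

386 particles/mL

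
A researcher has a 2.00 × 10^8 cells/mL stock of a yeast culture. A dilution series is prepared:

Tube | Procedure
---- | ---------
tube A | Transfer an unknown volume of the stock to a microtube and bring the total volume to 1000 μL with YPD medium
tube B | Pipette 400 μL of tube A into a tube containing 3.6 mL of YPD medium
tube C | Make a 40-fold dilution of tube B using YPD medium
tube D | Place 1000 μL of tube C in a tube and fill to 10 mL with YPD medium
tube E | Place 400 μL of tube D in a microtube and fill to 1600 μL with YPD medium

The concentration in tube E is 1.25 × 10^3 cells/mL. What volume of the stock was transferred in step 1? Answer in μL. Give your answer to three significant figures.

Step 1: v brought to 1000 μL → factor = 1000 μL/v
Step 2: 400 μL + 3.6 mL = 4000 μL total → factor 4000/400 = 10
Step 3: 40-fold → factor 40
Step 4: 1000 μL brought to 10 mL → factor 10000/1000 = 10
Step 5: 400 μL brought to 1600 μL → factor 1600/400 = 4
Product of known-step factors = 16000
Overall factor = 2.00 × 10^8 cells/mL / (1.25 × 10^3 cells/mL) = 1.6 × 10^5
Step-1 factor = 1.6 × 10^5 / 16000 = 10
v = 1000 μL / 10 = 100 μL

100 μL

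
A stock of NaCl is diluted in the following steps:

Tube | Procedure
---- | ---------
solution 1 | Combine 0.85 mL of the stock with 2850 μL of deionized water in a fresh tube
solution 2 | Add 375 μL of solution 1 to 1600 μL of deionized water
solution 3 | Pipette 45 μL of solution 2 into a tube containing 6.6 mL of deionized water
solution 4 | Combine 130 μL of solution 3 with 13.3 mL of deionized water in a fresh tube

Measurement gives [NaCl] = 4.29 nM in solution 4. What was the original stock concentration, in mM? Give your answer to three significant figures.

Step 1: 0.85 mL + 2850 μL = 3.7 mL total → factor 3.7/0.85 = 4.3529
Step 2: 375 μL + 1600 μL = 1975 μL total → factor 1975/375 = 5.2667
Step 3: 45 μL + 6.6 mL = 6645 μL total → factor 6645/45 = 147.67
Step 4: 130 μL + 13.3 mL = 13430 μL total → factor 13430/130 = 103.31
Overall dilution factor = 4.3529 × 5.2667 × 147.67 × 103.31 = 3.4973 × 10^5
Stock = 4.29 nM × 3.4973 × 10^5 = 1.500 × 10^6 nM = 1.50 mM

1.50 mM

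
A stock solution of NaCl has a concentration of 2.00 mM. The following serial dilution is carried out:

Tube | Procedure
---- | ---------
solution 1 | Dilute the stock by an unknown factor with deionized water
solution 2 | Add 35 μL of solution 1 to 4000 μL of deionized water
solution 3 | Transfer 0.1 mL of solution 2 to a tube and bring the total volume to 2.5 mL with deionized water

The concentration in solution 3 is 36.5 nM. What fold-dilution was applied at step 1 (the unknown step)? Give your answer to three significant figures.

Step 1: unknown factor x
Step 2: 35 μL + 4000 μL = 4035 μL total → factor 4035/35 = 115.29
Step 3: 0.1 mL brought to 2.5 mL → factor 2.5/0.1 = 25
Product of known-step factors = 2882.1
Overall factor = 2.00 mM / (36.5 nM) = 54795
x = 54795 / 2882.1 = 19.0

19.0-fold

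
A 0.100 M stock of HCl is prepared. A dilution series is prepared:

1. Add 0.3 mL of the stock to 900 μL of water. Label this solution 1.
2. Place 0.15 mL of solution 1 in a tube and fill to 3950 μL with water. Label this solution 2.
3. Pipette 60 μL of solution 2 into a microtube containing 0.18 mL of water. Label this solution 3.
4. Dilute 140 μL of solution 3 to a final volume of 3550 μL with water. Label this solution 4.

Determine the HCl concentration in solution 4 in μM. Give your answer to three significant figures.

9.36 μM

Step 1: 0.3 mL + 900 μL = 1.2 mL total → factor 1.2/0.3 = 4
Step 2: 0.15 mL brought to 3950 μL → factor 3.95/0.15 = 26.333
Step 3: 60 μL + 0.18 mL = 240 μL total → factor 240/60 = 4
Step 4: 140 μL brought to 3550 μL → factor 3550/140 = 25.357
Overall dilution factor = 4 × 26.333 × 4 × 25.357 = 10684
Final = 0.100 M / 10684 = 9.360 × 10^-6 M = 9.36 μM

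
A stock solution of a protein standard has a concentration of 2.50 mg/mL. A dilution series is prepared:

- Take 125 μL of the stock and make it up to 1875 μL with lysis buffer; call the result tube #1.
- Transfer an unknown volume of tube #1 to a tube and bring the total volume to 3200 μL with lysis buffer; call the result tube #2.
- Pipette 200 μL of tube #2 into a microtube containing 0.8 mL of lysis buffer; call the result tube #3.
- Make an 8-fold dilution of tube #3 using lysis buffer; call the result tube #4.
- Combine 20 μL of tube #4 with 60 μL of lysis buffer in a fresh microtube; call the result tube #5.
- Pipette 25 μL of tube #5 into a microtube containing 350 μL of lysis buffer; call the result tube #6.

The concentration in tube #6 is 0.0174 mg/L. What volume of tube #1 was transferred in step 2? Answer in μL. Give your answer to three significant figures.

802 μL

Step 1: 125 μL brought to 1875 μL → factor 1875/125 = 15
Step 2: v brought to 3200 μL → factor = 3200 μL/v
Step 3: 200 μL + 0.8 mL = 1000 μL total → factor 1000/200 = 5
Step 4: 8-fold → factor 8
Step 5: 20 μL + 60 μL = 80 μL total → factor 80/20 = 4
Step 6: 25 μL + 350 μL = 375 μL total → factor 375/25 = 15
Product of known-step factors = 36000
Overall factor = 2.50 mg/mL / (0.0174 mg/L) = 1.4368 × 10^5
Step-2 factor = 1.4368 × 10^5 / 36000 = 3.9911
v = 3200 μL / 3.9911 = 802 μL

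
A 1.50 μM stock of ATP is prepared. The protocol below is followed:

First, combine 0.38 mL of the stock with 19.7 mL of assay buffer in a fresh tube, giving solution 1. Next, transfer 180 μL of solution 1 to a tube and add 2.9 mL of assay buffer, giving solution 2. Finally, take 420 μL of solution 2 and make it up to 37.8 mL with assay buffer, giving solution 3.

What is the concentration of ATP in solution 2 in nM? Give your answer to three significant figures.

Step 1: 0.38 mL + 19.7 mL = 20.08 mL total → factor 20.08/0.38 = 52.842
Step 2: 180 μL + 2.9 mL = 3080 μL total → factor 3080/180 = 17.111
Dilution factor through solution 2 = 52.842 × 17.111 = 904.19
[solution 2] = 1.50 μM / 904.19 = 0.001659 μM = 1.66 nM

1.66 nM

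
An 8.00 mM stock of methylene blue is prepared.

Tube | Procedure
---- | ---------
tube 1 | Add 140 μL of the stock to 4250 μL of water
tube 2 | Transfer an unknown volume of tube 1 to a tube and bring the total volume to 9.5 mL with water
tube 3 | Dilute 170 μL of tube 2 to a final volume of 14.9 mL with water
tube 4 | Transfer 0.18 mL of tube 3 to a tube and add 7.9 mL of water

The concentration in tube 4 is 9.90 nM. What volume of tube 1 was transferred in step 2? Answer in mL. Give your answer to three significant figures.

1.45 mL

Step 1: 140 μL + 4250 μL = 4390 μL total → factor 4390/140 = 31.357
Step 2: v brought to 9.5 mL → factor = 9.5 mL/v
Step 3: 170 μL brought to 14.9 mL → factor 14900/170 = 87.647
Step 4: 0.18 mL + 7.9 mL = 8.08 mL total → factor 8.08/0.18 = 44.889
Product of known-step factors = 1.2337 × 10^5
Overall factor = 8.00 mM / (9.90 nM) = 8.0808 × 10^5
Step-2 factor = 8.0808 × 10^5 / 1.2337 × 10^5 = 6.55
v = 9.5 mL / 6.55 = 1.45 mL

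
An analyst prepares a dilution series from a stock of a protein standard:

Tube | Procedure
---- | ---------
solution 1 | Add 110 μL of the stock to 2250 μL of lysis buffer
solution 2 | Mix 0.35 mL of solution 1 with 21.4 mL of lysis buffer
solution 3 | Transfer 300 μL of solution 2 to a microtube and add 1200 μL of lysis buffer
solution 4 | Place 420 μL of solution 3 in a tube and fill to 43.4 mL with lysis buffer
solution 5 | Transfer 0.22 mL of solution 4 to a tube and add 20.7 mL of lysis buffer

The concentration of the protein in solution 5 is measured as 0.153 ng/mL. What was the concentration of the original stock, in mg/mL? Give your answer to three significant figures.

10.0 mg/mL

Step 1: 110 μL + 2250 μL = 2360 μL total → factor 2360/110 = 21.455
Step 2: 0.35 mL + 21.4 mL = 21.75 mL total → factor 21.75/0.35 = 62.143
Step 3: 300 μL + 1200 μL = 1500 μL total → factor 1500/300 = 5
Step 4: 420 μL brought to 43.4 mL → factor 43400/420 = 103.33
Step 5: 0.22 mL + 20.7 mL = 20.92 mL total → factor 20.92/0.22 = 95.091
Overall dilution factor = 21.455 × 62.143 × 5 × 103.33 × 95.091 = 6.5503 × 10^7
Stock = 0.153 ng/mL × 6.5503 × 10^7 = 1.002 × 10^7 ng/mL = 10.0 mg/mL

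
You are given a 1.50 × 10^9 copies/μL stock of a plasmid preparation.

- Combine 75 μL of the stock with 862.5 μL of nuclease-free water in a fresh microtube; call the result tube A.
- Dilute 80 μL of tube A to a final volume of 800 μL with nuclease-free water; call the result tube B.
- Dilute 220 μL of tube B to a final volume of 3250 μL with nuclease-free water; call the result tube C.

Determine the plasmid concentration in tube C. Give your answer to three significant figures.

Step 1: 75 μL + 862.5 μL = 937.5 μL total → factor 937.5/75 = 12.5
Step 2: 80 μL brought to 800 μL → factor 800/80 = 10
Step 3: 220 μL brought to 3250 μL → factor 3250/220 = 14.773
Overall dilution factor = 12.5 × 10 × 14.773 = 1846.6
Final = 1.50 × 10^9 copies/μL / 1846.6 = 8.12 × 10^5 copies/μL

8.12 × 10^5 copies/μL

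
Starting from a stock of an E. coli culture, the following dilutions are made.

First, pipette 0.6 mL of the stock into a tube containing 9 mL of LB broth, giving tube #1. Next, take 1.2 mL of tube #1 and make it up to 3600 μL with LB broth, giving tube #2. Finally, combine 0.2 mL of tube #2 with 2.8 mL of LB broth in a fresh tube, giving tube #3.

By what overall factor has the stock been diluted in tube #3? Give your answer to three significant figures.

720

Step 1: 0.6 mL + 9 mL = 9.6 mL total → factor 9.6/0.6 = 16
Step 2: 1.2 mL brought to 3600 μL → factor 3.6/1.2 = 3
Step 3: 0.2 mL + 2.8 mL = 3 mL total → factor 3/0.2 = 15
Overall dilution factor = 16 × 3 × 15 = 720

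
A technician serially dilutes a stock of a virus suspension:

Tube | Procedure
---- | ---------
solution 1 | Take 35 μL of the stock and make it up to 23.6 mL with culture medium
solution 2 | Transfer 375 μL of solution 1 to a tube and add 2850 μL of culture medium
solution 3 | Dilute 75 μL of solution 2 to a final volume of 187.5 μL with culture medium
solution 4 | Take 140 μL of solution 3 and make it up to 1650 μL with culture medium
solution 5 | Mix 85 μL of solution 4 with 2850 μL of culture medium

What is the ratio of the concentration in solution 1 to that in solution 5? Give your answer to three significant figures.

Step 1: 35 μL brought to 23.6 mL → factor 23600/35 = 674.29
Step 2: 375 μL + 2850 μL = 3225 μL total → factor 3225/375 = 8.6
Step 3: 75 μL brought to 187.5 μL → factor 187.5/75 = 2.5
Step 4: 140 μL brought to 1650 μL → factor 1650/140 = 11.786
Step 5: 85 μL + 2850 μL = 2935 μL total → factor 2935/85 = 34.529
Dilution factor to solution 1 = 674.29; to solution 5 = 5.8997 × 10^6
[solution 1]/[solution 5] = (factor to solution 5)/(factor to solution 1) = 5.8997 × 10^6/674.29 = 8.75 × 10^3

8.75 × 10^3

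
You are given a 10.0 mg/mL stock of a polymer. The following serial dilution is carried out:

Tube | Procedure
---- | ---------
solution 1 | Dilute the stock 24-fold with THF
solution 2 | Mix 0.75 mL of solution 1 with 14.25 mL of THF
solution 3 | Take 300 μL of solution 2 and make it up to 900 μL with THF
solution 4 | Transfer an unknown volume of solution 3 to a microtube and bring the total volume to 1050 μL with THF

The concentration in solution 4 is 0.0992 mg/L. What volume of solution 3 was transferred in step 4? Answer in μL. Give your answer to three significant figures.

15.0 μL

Step 1: 24-fold → factor 24
Step 2: 0.75 mL + 14.25 mL = 15 mL total → factor 15/0.75 = 20
Step 3: 300 μL brought to 900 μL → factor 900/300 = 3
Step 4: v brought to 1050 μL → factor = 1050 μL/v
Product of known-step factors = 1440
Overall factor = 10.0 mg/mL / (0.0992 mg/L) = 1.0081 × 10^5
Step-4 factor = 1.0081 × 10^5 / 1440 = 70.004
v = 1050 μL / 70.004 = 15.0 μL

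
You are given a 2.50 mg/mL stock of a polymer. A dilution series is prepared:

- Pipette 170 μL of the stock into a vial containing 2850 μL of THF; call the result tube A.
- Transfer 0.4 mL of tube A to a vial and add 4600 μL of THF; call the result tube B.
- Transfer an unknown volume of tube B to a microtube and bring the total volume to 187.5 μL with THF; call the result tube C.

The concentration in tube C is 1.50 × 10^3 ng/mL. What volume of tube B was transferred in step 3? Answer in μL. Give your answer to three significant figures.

25.0 μL

Step 1: 170 μL + 2850 μL = 3020 μL total → factor 3020/170 = 17.765
Step 2: 0.4 mL + 4600 μL = 5 mL total → factor 5/0.4 = 12.5
Step 3: v brought to 187.5 μL → factor = 187.5 μL/v
Product of known-step factors = 222.06
Overall factor = 2.50 mg/mL / (1.50 × 10^3 ng/mL) = 1666.7
Step-3 factor = 1666.7 / 222.06 = 7.5055
v = 187.5 μL / 7.5055 = 25.0 μL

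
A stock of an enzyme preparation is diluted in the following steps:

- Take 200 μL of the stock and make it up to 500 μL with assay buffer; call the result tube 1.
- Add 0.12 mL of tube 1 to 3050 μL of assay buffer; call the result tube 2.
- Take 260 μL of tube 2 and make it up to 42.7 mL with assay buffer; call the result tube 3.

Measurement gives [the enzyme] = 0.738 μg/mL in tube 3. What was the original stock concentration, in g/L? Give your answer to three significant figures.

8.00 g/L

Step 1: 200 μL brought to 500 μL → factor 500/200 = 2.5
Step 2: 0.12 mL + 3050 μL = 3.17 mL total → factor 3.17/0.12 = 26.417
Step 3: 260 μL brought to 42.7 mL → factor 42700/260 = 164.23
Overall dilution factor = 2.5 × 26.417 × 164.23 = 10846
Stock = 0.738 μg/mL × 10846 = 8004 μg/mL = 8.00 g/L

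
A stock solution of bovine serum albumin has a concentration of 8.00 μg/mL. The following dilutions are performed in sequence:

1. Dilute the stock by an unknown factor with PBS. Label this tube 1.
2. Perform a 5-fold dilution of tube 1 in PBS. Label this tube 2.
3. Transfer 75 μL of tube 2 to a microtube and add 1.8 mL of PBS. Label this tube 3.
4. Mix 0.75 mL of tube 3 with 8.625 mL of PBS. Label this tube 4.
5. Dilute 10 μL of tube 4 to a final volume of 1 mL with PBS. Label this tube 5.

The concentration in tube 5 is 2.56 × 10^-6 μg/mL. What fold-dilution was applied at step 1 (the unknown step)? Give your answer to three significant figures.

20.0-fold

Step 1: unknown factor x
Step 2: 5-fold → factor 5
Step 3: 75 μL + 1.8 mL = 1875 μL total → factor 1875/75 = 25
Step 4: 0.75 mL + 8.625 mL = 9.375 mL total → factor 9.375/0.75 = 12.5
Step 5: 10 μL brought to 1 mL → factor 1000/10 = 100
Product of known-step factors = 1.5625 × 10^5
Overall factor = 8.00 μg/mL / (2.56 × 10^-6 μg/mL) = 3.125 × 10^6
x = 3.125 × 10^6 / 1.5625 × 10^5 = 20.0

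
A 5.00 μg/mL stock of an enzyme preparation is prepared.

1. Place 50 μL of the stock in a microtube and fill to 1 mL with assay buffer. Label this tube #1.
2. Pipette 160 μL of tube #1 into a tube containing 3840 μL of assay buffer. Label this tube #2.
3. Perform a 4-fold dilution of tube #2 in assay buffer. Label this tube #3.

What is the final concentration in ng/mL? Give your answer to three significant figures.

2.50 ng/mL

Step 1: 50 μL brought to 1 mL → factor 1000/50 = 20
Step 2: 160 μL + 3840 μL = 4000 μL total → factor 4000/160 = 25
Step 3: 4-fold → factor 4
Overall dilution factor = 20 × 25 × 4 = 2000
Final = 5.00 μg/mL / 2000 = 0.002500 μg/mL = 2.50 ng/mL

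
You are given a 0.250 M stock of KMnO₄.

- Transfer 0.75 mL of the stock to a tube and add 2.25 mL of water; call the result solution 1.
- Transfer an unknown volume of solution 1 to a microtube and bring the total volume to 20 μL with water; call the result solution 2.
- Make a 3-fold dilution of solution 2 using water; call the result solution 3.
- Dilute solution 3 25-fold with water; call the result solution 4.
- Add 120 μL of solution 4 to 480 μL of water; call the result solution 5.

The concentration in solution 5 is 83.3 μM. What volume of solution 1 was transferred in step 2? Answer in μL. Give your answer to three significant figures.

10.0 μL

Step 1: 0.75 mL + 2.25 mL = 3 mL total → factor 3/0.75 = 4
Step 2: v brought to 20 μL → factor = 20 μL/v
Step 3: 3-fold → factor 3
Step 4: 25-fold → factor 25
Step 5: 120 μL + 480 μL = 600 μL total → factor 600/120 = 5
Product of known-step factors = 1500
Overall factor = 0.250 M / (83.3 μM) = 3001.2
Step-2 factor = 3001.2 / 1500 = 2.0008
v = 20 μL / 2.0008 = 10.0 μL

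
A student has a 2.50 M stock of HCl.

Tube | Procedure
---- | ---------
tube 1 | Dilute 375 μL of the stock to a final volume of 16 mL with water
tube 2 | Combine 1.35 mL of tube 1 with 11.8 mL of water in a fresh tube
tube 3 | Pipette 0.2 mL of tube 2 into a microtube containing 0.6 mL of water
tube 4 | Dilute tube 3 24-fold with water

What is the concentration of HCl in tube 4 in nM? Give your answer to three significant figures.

6.27 × 10^4 nM

Step 1: 375 μL brought to 16 mL → factor 16000/375 = 42.667
Step 2: 1.35 mL + 11.8 mL = 13.15 mL total → factor 13.15/1.35 = 9.7407
Step 3: 0.2 mL + 0.6 mL = 0.8 mL total → factor 0.8/0.2 = 4
Step 4: 24-fold → factor 24
Overall dilution factor = 42.667 × 9.7407 × 4 × 24 = 39898
Final = 2.50 M / 39898 = 6.266 × 10^-5 M = 6.27 × 10^4 nM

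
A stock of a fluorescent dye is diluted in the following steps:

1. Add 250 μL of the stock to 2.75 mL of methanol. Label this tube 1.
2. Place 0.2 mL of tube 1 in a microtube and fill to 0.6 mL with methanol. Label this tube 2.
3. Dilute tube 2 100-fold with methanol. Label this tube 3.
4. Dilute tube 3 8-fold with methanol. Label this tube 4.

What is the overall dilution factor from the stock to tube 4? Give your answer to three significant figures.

Step 1: 250 μL + 2.75 mL = 3000 μL total → factor 3000/250 = 12
Step 2: 0.2 mL brought to 0.6 mL → factor 0.6/0.2 = 3
Step 3: 100-fold → factor 100
Step 4: 8-fold → factor 8
Overall dilution factor = 12 × 3 × 100 × 8 = 28800

2.88 × 10^4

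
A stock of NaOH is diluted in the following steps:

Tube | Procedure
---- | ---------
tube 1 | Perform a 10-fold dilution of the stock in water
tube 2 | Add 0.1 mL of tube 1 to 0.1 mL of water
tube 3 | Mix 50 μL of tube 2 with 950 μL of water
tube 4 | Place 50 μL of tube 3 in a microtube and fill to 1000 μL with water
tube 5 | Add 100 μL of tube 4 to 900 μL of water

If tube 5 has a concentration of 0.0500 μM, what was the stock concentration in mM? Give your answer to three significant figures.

Step 1: 10-fold → factor 10
Step 2: 0.1 mL + 0.1 mL = 0.2 mL total → factor 0.2/0.1 = 2
Step 3: 50 μL + 950 μL = 1000 μL total → factor 1000/50 = 20
Step 4: 50 μL brought to 1000 μL → factor 1000/50 = 20
Step 5: 100 μL + 900 μL = 1000 μL total → factor 1000/100 = 10
Overall dilution factor = 10 × 2 × 20 × 20 × 10 = 80000
Stock = 0.0500 μM × 80000 = 4000 μM = 4.00 mM

4.00 mM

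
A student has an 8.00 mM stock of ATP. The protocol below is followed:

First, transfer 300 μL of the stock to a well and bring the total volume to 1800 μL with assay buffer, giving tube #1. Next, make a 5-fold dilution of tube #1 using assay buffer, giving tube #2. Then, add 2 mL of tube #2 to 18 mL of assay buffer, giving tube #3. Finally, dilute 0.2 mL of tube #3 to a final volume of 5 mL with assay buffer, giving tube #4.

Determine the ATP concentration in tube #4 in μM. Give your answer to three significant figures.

Step 1: 300 μL brought to 1800 μL → factor 1800/300 = 6
Step 2: 5-fold → factor 5
Step 3: 2 mL + 18 mL = 20 mL total → factor 20/2 = 10
Step 4: 0.2 mL brought to 5 mL → factor 5/0.2 = 25
Overall dilution factor = 6 × 5 × 10 × 25 = 7500
Final = 8.00 mM / 7500 = 0.001067 mM = 1.07 μM

1.07 μM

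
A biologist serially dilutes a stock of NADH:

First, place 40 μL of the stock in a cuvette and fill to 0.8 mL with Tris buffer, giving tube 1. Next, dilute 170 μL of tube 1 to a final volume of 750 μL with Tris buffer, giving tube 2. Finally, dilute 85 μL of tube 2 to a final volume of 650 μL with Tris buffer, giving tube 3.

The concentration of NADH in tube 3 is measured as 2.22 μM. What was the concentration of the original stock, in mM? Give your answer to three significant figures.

1.50 mM

Step 1: 40 μL brought to 0.8 mL → factor 800/40 = 20
Step 2: 170 μL brought to 750 μL → factor 750/170 = 4.4118
Step 3: 85 μL brought to 650 μL → factor 650/85 = 7.6471
Overall dilution factor = 20 × 4.4118 × 7.6471 = 674.74
Stock = 2.22 μM × 674.74 = 1498 μM = 1.50 mM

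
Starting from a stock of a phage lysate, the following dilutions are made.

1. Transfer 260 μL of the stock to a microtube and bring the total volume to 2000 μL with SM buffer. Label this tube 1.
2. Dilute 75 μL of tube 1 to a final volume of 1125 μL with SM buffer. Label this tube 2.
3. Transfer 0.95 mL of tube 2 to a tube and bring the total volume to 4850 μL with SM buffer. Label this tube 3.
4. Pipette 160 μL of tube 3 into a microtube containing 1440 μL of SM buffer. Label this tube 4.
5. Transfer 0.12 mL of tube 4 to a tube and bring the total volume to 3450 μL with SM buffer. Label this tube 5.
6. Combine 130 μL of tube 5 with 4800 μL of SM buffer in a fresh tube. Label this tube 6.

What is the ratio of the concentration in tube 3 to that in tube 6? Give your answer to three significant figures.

Step 1: 260 μL brought to 2000 μL → factor 2000/260 = 7.6923
Step 2: 75 μL brought to 1125 μL → factor 1125/75 = 15
Step 3: 0.95 mL brought to 4850 μL → factor 4.85/0.95 = 5.1053
Step 4: 160 μL + 1440 μL = 1600 μL total → factor 1600/160 = 10
Step 5: 0.12 mL brought to 3450 μL → factor 3.45/0.12 = 28.75
Step 6: 130 μL + 4800 μL = 4930 μL total → factor 4930/130 = 37.923
Dilution factor to tube 3 = 589.07; to tube 6 = 6.4225 × 10^6
[tube 3]/[tube 6] = (factor to tube 6)/(factor to tube 3) = 6.4225 × 10^6/589.07 = 1.09 × 10^4

1.09 × 10^4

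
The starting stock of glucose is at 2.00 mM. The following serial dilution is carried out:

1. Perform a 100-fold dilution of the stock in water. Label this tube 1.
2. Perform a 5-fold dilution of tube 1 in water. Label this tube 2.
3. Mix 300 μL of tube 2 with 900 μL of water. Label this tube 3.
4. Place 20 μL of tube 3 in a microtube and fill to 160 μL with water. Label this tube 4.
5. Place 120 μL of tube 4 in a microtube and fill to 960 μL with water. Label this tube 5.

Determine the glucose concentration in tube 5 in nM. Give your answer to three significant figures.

Step 1: 100-fold → factor 100
Step 2: 5-fold → factor 5
Step 3: 300 μL + 900 μL = 1200 μL total → factor 1200/300 = 4
Step 4: 20 μL brought to 160 μL → factor 160/20 = 8
Step 5: 120 μL brought to 960 μL → factor 960/120 = 8
Overall dilution factor = 100 × 5 × 4 × 8 × 8 = 1.28 × 10^5
Final = 2.00 mM / 1.28 × 10^5 = 1.563 × 10^-5 mM = 15.6 nM

15.6 nM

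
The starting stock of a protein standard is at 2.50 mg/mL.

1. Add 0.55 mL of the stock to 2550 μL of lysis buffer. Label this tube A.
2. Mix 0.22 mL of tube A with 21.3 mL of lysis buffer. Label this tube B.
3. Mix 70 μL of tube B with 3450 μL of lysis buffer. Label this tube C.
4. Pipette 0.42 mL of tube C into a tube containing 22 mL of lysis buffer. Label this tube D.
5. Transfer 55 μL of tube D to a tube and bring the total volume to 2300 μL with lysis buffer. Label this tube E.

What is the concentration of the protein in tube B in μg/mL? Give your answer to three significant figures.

Step 1: 0.55 mL + 2550 μL = 3.1 mL total → factor 3.1/0.55 = 5.6364
Step 2: 0.22 mL + 21.3 mL = 21.52 mL total → factor 21.52/0.22 = 97.818
Dilution factor through tube B = 5.6364 × 97.818 = 551.34
[tube B] = 2.50 mg/mL / 551.34 = 0.004534 mg/mL = 4.53 μg/mL

4.53 μg/mL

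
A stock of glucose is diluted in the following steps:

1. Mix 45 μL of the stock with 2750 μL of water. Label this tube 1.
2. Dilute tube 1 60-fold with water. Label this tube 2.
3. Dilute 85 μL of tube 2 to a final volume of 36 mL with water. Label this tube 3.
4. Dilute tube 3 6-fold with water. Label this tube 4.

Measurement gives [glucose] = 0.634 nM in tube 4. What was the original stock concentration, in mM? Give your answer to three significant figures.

Step 1: 45 μL + 2750 μL = 2795 μL total → factor 2795/45 = 62.111
Step 2: 60-fold → factor 60
Step 3: 85 μL brought to 36 mL → factor 36000/85 = 423.53
Step 4: 6-fold → factor 6
Overall dilution factor = 62.111 × 60 × 423.53 × 6 = 9.4701 × 10^6
Stock = 0.634 nM × 9.4701 × 10^6 = 6.004 × 10^6 nM = 6.00 mM

6.00 mM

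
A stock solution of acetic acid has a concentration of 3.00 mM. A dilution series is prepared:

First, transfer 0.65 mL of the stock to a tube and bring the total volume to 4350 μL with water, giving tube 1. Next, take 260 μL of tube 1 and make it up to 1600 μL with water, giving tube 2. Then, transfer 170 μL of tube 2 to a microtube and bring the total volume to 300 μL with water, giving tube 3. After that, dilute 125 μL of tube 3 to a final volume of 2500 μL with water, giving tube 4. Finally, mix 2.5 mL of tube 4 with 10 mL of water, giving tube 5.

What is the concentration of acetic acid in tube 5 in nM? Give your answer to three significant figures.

Step 1: 0.65 mL brought to 4350 μL → factor 4.35/0.65 = 6.6923
Step 2: 260 μL brought to 1600 μL → factor 1600/260 = 6.1538
Step 3: 170 μL brought to 300 μL → factor 300/170 = 1.7647
Step 4: 125 μL brought to 2500 μL → factor 2500/125 = 20
Step 5: 2.5 mL + 10 mL = 12.5 mL total → factor 12.5/2.5 = 5
Overall dilution factor = 6.6923 × 6.1538 × 1.7647 × 20 × 5 = 7267.7
Final = 3.00 mM / 7267.7 = 0.0004128 mM = 413 nM

413 nM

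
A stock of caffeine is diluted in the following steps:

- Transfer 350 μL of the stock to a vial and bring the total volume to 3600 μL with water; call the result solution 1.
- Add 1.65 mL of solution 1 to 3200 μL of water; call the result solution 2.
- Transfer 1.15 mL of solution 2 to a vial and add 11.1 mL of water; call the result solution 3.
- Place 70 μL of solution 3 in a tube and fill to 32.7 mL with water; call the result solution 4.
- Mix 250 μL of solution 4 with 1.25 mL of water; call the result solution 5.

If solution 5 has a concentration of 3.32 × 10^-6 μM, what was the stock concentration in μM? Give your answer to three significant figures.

3.00 μM

Step 1: 350 μL brought to 3600 μL → factor 3600/350 = 10.286
Step 2: 1.65 mL + 3200 μL = 4.85 mL total → factor 4.85/1.65 = 2.9394
Step 3: 1.15 mL + 11.1 mL = 12.25 mL total → factor 12.25/1.15 = 10.652
Step 4: 70 μL brought to 32.7 mL → factor 32700/70 = 467.14
Step 5: 250 μL + 1.25 mL = 1500 μL total → factor 1500/250 = 6
Overall dilution factor = 10.286 × 2.9394 × 10.652 × 467.14 × 6 = 9.0268 × 10^5
Stock = 3.32 × 10^-6 μM × 9.0268 × 10^5 = 3.00 μM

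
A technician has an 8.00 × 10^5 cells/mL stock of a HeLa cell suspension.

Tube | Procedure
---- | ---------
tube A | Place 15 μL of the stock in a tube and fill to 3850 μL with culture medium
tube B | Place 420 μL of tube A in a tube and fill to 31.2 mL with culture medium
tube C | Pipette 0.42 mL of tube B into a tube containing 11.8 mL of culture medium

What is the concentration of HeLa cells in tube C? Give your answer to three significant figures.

1.44 cells/mL

Step 1: 15 μL brought to 3850 μL → factor 3850/15 = 256.67
Step 2: 420 μL brought to 31.2 mL → factor 31200/420 = 74.286
Step 3: 0.42 mL + 11.8 mL = 12.22 mL total → factor 12.22/0.42 = 29.095
Overall dilution factor = 256.67 × 74.286 × 29.095 = 5.5475 × 10^5
Final = 8.00 × 10^5 cells/mL / 5.5475 × 10^5 = 1.44 cells/mL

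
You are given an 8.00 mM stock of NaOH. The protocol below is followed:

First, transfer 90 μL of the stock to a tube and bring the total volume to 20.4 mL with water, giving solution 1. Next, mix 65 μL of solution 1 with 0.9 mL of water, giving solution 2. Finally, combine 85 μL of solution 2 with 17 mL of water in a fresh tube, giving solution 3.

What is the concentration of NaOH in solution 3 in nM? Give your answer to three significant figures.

Step 1: 90 μL brought to 20.4 mL → factor 20400/90 = 226.67
Step 2: 65 μL + 0.9 mL = 965 μL total → factor 965/65 = 14.846
Step 3: 85 μL + 17 mL = 17085 μL total → factor 17085/85 = 201
Dilution factor through solution 3 = 226.67 × 14.846 × 201 = 6.7639 × 10^5
[solution 3] = 8.00 mM / 6.7639 × 10^5 = 1.183 × 10^-5 mM = 11.8 nM

11.8 nM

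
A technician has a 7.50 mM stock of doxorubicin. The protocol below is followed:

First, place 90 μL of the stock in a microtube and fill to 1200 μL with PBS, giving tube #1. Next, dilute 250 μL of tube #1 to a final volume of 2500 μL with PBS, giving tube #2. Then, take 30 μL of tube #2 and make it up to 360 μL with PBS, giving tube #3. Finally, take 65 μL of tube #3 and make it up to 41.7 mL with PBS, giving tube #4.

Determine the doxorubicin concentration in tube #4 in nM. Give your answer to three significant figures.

7.31 nM

Step 1: 90 μL brought to 1200 μL → factor 1200/90 = 13.333
Step 2: 250 μL brought to 2500 μL → factor 2500/250 = 10
Step 3: 30 μL brought to 360 μL → factor 360/30 = 12
Step 4: 65 μL brought to 41.7 mL → factor 41700/65 = 641.54
Overall dilution factor = 13.333 × 10 × 12 × 641.54 = 1.0265 × 10^6
Final = 7.50 mM / 1.0265 × 10^6 = 7.307 × 10^-6 mM = 7.31 nM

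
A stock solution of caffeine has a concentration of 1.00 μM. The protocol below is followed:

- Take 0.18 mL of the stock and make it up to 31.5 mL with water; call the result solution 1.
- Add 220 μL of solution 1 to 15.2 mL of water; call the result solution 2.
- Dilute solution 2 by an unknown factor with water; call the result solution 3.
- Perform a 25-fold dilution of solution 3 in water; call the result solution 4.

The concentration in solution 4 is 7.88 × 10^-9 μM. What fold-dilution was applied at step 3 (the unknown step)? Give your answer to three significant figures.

Step 1: 0.18 mL brought to 31.5 mL → factor 31.5/0.18 = 175
Step 2: 220 μL + 15.2 mL = 15420 μL total → factor 15420/220 = 70.091
Step 3: unknown factor x
Step 4: 25-fold → factor 25
Product of known-step factors = 3.0665 × 10^5
Overall factor = 1.00 μM / (7.88 × 10^-9 μM) = 1.269 × 10^8
x = 1.269 × 10^8 / 3.0665 × 10^5 = 414

414-fold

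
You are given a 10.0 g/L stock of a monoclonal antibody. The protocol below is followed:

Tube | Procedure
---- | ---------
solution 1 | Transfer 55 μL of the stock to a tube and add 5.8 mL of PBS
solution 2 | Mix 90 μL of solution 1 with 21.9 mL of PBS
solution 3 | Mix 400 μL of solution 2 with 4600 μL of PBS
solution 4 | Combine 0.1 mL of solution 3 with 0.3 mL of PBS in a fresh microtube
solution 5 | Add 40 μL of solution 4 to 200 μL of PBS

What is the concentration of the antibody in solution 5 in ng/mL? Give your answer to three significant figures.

1.28 ng/mL

Step 1: 55 μL + 5.8 mL = 5855 μL total → factor 5855/55 = 106.45
Step 2: 90 μL + 21.9 mL = 21990 μL total → factor 21990/90 = 244.33
Step 3: 400 μL + 4600 μL = 5000 μL total → factor 5000/400 = 12.5
Step 4: 0.1 mL + 0.3 mL = 0.4 mL total → factor 0.4/0.1 = 4
Step 5: 40 μL + 200 μL = 240 μL total → factor 240/40 = 6
Overall dilution factor = 106.45 × 244.33 × 12.5 × 4 × 6 = 7.8031 × 10^6
Final = 10.0 g/L / 7.8031 × 10^6 = 1.282 × 10^-6 g/L = 1.28 ng/mL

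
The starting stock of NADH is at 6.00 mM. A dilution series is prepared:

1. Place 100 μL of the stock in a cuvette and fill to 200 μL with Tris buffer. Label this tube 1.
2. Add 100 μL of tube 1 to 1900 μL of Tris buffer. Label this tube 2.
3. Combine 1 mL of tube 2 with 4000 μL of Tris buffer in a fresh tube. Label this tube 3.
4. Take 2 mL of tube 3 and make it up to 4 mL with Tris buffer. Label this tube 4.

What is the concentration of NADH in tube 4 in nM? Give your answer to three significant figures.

1.50 × 10^4 nM

Step 1: 100 μL brought to 200 μL → factor 200/100 = 2
Step 2: 100 μL + 1900 μL = 2000 μL total → factor 2000/100 = 20
Step 3: 1 mL + 4000 μL = 5 mL total → factor 5/1 = 5
Step 4: 2 mL brought to 4 mL → factor 4/2 = 2
Overall dilution factor = 2 × 20 × 5 × 2 = 400
Final = 6.00 mM / 400 = 0.01500 mM = 1.50 × 10^4 nM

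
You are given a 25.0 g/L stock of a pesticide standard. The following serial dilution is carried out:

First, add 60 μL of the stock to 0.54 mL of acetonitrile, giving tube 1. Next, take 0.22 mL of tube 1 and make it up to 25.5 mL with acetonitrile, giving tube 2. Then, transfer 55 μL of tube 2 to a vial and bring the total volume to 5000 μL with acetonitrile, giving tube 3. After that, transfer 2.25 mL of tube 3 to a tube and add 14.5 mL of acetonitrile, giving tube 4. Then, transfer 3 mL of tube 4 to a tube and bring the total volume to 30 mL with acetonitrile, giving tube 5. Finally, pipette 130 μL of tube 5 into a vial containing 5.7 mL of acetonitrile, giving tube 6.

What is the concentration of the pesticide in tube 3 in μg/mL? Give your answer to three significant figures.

Step 1: 60 μL + 0.54 mL = 600 μL total → factor 600/60 = 10
Step 2: 0.22 mL brought to 25.5 mL → factor 25.5/0.22 = 115.91
Step 3: 55 μL brought to 5000 μL → factor 5000/55 = 90.909
Dilution factor through tube 3 = 10 × 115.91 × 90.909 = 1.0537 × 10^5
[tube 3] = 25.0 g/L / 1.0537 × 10^5 = 0.0002373 g/L = 0.237 μg/mL

0.237 μg/mL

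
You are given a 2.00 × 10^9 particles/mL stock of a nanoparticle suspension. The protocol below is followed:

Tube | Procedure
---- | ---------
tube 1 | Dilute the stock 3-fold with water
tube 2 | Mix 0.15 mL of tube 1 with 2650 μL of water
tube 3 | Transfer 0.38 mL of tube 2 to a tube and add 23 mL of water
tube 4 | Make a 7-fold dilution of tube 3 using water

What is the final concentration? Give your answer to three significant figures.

Step 1: 3-fold → factor 3
Step 2: 0.15 mL + 2650 μL = 2.8 mL total → factor 2.8/0.15 = 18.667
Step 3: 0.38 mL + 23 mL = 23.38 mL total → factor 23.38/0.38 = 61.526
Step 4: 7-fold → factor 7
Overall dilution factor = 3 × 18.667 × 61.526 × 7 = 24118
Final = 2.00 × 10^9 particles/mL / 24118 = 8.29 × 10^4 particles/mL

8.29 × 10^4 particles/mL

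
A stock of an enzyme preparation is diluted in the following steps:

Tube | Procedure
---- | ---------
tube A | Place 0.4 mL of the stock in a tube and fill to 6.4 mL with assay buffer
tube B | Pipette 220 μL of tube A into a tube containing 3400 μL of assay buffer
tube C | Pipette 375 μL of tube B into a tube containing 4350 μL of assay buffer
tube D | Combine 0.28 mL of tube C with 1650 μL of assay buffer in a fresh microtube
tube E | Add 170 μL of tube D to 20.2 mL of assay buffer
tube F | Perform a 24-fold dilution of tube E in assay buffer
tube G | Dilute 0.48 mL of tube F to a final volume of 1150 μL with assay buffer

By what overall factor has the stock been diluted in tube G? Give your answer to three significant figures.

Step 1: 0.4 mL brought to 6.4 mL → factor 6.4/0.4 = 16
Step 2: 220 μL + 3400 μL = 3620 μL total → factor 3620/220 = 16.455
Step 3: 375 μL + 4350 μL = 4725 μL total → factor 4725/375 = 12.6
Step 4: 0.28 mL + 1650 μL = 1.93 mL total → factor 1.93/0.28 = 6.8929
Step 5: 170 μL + 20.2 mL = 20370 μL total → factor 20370/170 = 119.82
Step 6: 24-fold → factor 24
Step 7: 0.48 mL brought to 1150 μL → factor 1.15/0.48 = 2.3958
Overall dilution factor = 16 × 16.455 × 12.6 × 6.8929 × 119.82 × 24 × 2.3958 = 1.5754 × 10^8

1.58 × 10^8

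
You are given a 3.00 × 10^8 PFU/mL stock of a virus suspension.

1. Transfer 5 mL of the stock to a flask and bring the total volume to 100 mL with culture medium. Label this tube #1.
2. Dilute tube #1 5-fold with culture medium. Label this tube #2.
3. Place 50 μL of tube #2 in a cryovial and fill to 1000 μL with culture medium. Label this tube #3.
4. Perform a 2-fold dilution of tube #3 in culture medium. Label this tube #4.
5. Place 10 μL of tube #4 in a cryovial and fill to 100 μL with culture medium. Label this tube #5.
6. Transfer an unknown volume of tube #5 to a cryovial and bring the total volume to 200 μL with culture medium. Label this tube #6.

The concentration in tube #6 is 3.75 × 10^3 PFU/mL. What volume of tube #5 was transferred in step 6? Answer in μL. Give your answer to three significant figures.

Step 1: 5 mL brought to 100 mL → factor 100/5 = 20
Step 2: 5-fold → factor 5
Step 3: 50 μL brought to 1000 μL → factor 1000/50 = 20
Step 4: 2-fold → factor 2
Step 5: 10 μL brought to 100 μL → factor 100/10 = 10
Step 6: v brought to 200 μL → factor = 200 μL/v
Product of known-step factors = 40000
Overall factor = 3.00 × 10^8 PFU/mL / (3.75 × 10^3 PFU/mL) = 80000
Step-6 factor = 80000 / 40000 = 2
v = 200 μL / 2 = 100 μL

100 μL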